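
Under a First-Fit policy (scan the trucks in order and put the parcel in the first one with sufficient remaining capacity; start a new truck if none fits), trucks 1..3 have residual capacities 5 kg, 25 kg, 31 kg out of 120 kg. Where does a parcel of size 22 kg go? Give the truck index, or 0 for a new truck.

Trucks with room: truck 2 (25 kg), truck 3 (31 kg).
The first with room is truck 2.

2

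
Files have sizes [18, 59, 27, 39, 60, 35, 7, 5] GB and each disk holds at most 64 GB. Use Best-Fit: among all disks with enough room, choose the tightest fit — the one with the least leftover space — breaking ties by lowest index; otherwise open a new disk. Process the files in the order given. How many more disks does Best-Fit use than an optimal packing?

1

Best-Fit: [18,27,7] [59,5] [39] [60] [35] → 5 disks.
Total size 250 GB; any packing needs at least ⌈250/64⌉ = 4 disks.
An optimal packing achieves that bound: [60] [59,5] [39,18,7] [35,27] → 4 disks.
Excess: 5 − 4 = 1.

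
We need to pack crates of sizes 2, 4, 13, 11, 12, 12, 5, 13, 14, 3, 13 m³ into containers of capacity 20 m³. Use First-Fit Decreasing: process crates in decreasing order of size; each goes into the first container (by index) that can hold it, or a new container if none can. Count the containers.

Sorted descending: 14, 13, 13, 13, 12, 12, 11, 5, 4, 3, 2.
Put 14 m³ in container 1; 6 m³ remain.
Put 13 m³ in container 2; 7 m³ remain.
Put 13 m³ in container 3; 7 m³ remain.
Put 13 m³ in container 4; 7 m³ remain.
Put 12 m³ in container 5; 8 m³ remain.
Put 12 m³ in container 6; 8 m³ remain.
Put 11 m³ in container 7; 9 m³ remain.
Put 5 m³ in container 1; 1 m³ remain.
Put 4 m³ in container 2; 3 m³ remain.
Put 3 m³ in container 2; 0 m³ remain.
Put 2 m³ in container 3; 5 m³ remain.
Final containers: [14,5] [13,4,3] [13,2] [13] [12] [12] [11].

7 containers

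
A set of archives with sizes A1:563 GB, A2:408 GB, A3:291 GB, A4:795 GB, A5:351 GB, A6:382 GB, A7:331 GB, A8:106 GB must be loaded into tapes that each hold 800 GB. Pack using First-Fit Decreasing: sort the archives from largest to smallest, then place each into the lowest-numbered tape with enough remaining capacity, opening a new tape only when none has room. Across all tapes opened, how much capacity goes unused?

Sorted descending: 795, 563, 408, 382, 351, 331, 291, 106.
795 GB → tape 1 (remaining 5 GB)
563 GB → tape 2 (remaining 237 GB)
408 GB → tape 3 (remaining 392 GB)
382 GB → tape 3 (remaining 10 GB)
351 GB → tape 4 (remaining 449 GB)
331 GB → tape 4 (remaining 118 GB)
291 GB → tape 5 (remaining 509 GB)
106 GB → tape 2 (remaining 131 GB)
5 tapes × 800 GB = 4000 GB; used 3227 GB; unused 773 GB.

773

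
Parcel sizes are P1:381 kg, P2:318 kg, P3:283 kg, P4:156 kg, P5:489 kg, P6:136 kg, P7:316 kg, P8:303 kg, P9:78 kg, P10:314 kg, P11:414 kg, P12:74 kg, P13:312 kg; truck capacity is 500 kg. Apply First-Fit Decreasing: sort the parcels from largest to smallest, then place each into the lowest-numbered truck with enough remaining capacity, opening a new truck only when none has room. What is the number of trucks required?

Sorted descending: 489, 414, 381, 318, 316, 314, 312, 303, 283, 156, 136, 78, 74.
truck 1: place 489 kg, 11 kg left
truck 2: place 414 kg, 86 kg left
truck 3: place 381 kg, 119 kg left
truck 4: place 318 kg, 182 kg left
truck 5: place 316 kg, 184 kg left
truck 6: place 314 kg, 186 kg left
truck 7: place 312 kg, 188 kg left
truck 8: place 303 kg, 197 kg left
truck 9: place 283 kg, 217 kg left
truck 4: place 156 kg, 26 kg left
truck 5: place 136 kg, 48 kg left
truck 2: place 78 kg, 8 kg left
truck 3: place 74 kg, 45 kg left
Final trucks: [489] [414,78] [381,74] [318,156] [316,136] [314] [312] [303] [283].

9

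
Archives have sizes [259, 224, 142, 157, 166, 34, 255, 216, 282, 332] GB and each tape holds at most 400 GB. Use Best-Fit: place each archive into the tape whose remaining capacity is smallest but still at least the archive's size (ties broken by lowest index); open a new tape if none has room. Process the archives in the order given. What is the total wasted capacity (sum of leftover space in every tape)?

733

Put 259 GB in tape 1; 141 GB remain.
Put 224 GB in tape 2; 176 GB remain.
Put 142 GB in tape 2; 34 GB remain.
Put 157 GB in tape 3; 243 GB remain.
Put 166 GB in tape 3; 77 GB remain.
Put 34 GB in tape 2; 0 GB remain.
Put 255 GB in tape 4; 145 GB remain.
Put 216 GB in tape 5; 184 GB remain.
Put 282 GB in tape 6; 118 GB remain.
Put 332 GB in tape 7; 68 GB remain.
7 tapes × 400 GB = 2800 GB; used 2067 GB; unused 733 GB.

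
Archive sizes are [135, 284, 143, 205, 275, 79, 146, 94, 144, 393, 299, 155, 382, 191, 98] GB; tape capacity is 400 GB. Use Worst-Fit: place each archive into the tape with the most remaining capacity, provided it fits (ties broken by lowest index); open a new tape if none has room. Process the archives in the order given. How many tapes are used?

9 tapes

135 GB → tape 1 (remaining 265 GB)
284 GB → tape 2 (remaining 116 GB)
143 GB → tape 1 (remaining 122 GB)
205 GB → tape 3 (remaining 195 GB)
275 GB → tape 4 (remaining 125 GB)
79 GB → tape 3 (remaining 116 GB)
146 GB → tape 5 (remaining 254 GB)
94 GB → tape 5 (remaining 160 GB)
144 GB → tape 5 (remaining 16 GB)
393 GB → tape 6 (remaining 7 GB)
299 GB → tape 7 (remaining 101 GB)
155 GB → tape 8 (remaining 245 GB)
382 GB → tape 9 (remaining 18 GB)
191 GB → tape 8 (remaining 54 GB)
98 GB → tape 4 (remaining 27 GB)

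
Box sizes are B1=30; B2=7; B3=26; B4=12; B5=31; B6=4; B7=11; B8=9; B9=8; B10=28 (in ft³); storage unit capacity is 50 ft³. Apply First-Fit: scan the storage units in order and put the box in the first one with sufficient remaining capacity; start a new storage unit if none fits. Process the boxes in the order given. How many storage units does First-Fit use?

4 storage units

B1 (30 ft³) → storage unit 1 (remaining 20 ft³)
B2 (7 ft³) → storage unit 1 (remaining 13 ft³)
B3 (26 ft³) → storage unit 2 (remaining 24 ft³)
B4 (12 ft³) → storage unit 1 (remaining 1 ft³)
B5 (31 ft³) → storage unit 3 (remaining 19 ft³)
B6 (4 ft³) → storage unit 2 (remaining 20 ft³)
B7 (11 ft³) → storage unit 2 (remaining 9 ft³)
B8 (9 ft³) → storage unit 2 (remaining 0 ft³)
B9 (8 ft³) → storage unit 3 (remaining 11 ft³)
B10 (28 ft³) → storage unit 4 (remaining 22 ft³)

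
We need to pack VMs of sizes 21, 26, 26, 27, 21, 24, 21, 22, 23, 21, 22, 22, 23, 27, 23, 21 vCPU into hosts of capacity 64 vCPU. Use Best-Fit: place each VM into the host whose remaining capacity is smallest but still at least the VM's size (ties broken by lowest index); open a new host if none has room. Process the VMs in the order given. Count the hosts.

host 1: place 21 vCPU, 43 vCPU left
host 1: place 26 vCPU, 17 vCPU left
host 2: place 26 vCPU, 38 vCPU left
host 2: place 27 vCPU, 11 vCPU left
host 3: place 21 vCPU, 43 vCPU left
host 3: place 24 vCPU, 19 vCPU left
host 4: place 21 vCPU, 43 vCPU left
host 4: place 22 vCPU, 21 vCPU left
host 5: place 23 vCPU, 41 vCPU left
host 4: place 21 vCPU, 0 vCPU left
host 5: place 22 vCPU, 19 vCPU left
host 6: place 22 vCPU, 42 vCPU left
host 6: place 23 vCPU, 19 vCPU left
host 7: place 27 vCPU, 37 vCPU left
host 7: place 23 vCPU, 14 vCPU left
host 8: place 21 vCPU, 43 vCPU left

8 hosts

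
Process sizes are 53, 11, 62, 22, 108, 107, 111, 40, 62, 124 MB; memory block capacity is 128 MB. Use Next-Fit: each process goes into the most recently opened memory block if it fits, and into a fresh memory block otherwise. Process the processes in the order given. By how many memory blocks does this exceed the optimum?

Next-Fit: [53,11,62] [22] [108] [107] [111] [40,62] [124] → 7 memory blocks.
Total size 700 MB; any packing needs at least ⌈700/128⌉ = 6 memory blocks.
An optimal packing achieves that bound: [124] [111,11] [108] [107] [62,62] [53,40,22] → 6 memory blocks.
Excess: 7 − 6 = 1.

1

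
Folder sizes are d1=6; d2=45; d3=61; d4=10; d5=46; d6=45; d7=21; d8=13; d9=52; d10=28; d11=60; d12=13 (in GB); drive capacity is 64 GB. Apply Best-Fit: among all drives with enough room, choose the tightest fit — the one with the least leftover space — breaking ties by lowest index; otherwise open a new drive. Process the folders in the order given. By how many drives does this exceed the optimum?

0

Best-Fit: [6,45,10] [61] [46,13] [45] [21,28,13] [52] [60] → 7 drives.
Total size 400 GB; any packing needs at least ⌈400/64⌉ = 7 drives.
So 7 is already optimal.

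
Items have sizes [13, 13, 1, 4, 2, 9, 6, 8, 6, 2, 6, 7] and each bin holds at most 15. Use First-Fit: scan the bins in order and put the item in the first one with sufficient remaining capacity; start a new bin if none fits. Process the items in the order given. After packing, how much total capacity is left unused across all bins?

13

Put 13 in bin 1; 2 remain.
Put 13 in bin 2; 2 remain.
Put 1 in bin 1; 1 remain.
Put 4 in bin 3; 11 remain.
Put 2 in bin 2; 0 remain.
Put 9 in bin 3; 2 remain.
Put 6 in bin 4; 9 remain.
Put 8 in bin 4; 1 remain.
Put 6 in bin 5; 9 remain.
Put 2 in bin 3; 0 remain.
Put 6 in bin 5; 3 remain.
Put 7 in bin 6; 8 remain.
6 bins × 15 = 90; used 77; unused 13.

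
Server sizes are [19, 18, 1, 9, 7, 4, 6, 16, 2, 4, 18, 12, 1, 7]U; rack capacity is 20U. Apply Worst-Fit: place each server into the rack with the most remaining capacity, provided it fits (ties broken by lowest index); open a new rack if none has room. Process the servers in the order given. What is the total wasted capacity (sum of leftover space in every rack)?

Put 19U in rack 1; 1U remain.
Put 18U in rack 2; 2U remain.
Put 1U in rack 2; 1U remain.
Put 9U in rack 3; 11U remain.
Put 7U in rack 3; 4U remain.
Put 4U in rack 3; 0U remain.
Put 6U in rack 4; 14U remain.
Put 16U in rack 5; 4U remain.
Put 2U in rack 4; 12U remain.
Put 4U in rack 4; 8U remain.
Put 18U in rack 6; 2U remain.
Put 12U in rack 7; 8U remain.
Put 1U in rack 4; 7U remain.
Put 7U in rack 7; 1U remain.
7 racks × 20U = 140U; used 124U; unused 16U.

16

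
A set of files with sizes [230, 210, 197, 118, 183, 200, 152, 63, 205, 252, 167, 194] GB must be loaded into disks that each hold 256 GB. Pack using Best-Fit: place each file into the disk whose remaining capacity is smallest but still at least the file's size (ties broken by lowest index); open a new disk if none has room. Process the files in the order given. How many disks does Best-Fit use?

disk 1: place 230 GB, 26 GB left
disk 2: place 210 GB, 46 GB left
disk 3: place 197 GB, 59 GB left
disk 4: place 118 GB, 138 GB left
disk 5: place 183 GB, 73 GB left
disk 6: place 200 GB, 56 GB left
disk 7: place 152 GB, 104 GB left
disk 5: place 63 GB, 10 GB left
disk 8: place 205 GB, 51 GB left
disk 9: place 252 GB, 4 GB left
disk 10: place 167 GB, 89 GB left
disk 11: place 194 GB, 62 GB left
Final disks: [230] [210] [197] [118] [183,63] [200] [152] [205] [252] [167] [194].

11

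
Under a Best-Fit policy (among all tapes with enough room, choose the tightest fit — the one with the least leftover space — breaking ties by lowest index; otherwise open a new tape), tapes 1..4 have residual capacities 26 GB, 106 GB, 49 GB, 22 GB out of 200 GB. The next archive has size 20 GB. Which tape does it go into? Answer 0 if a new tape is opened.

4

Tapes with room: tape 1 (26 GB), tape 2 (106 GB), tape 3 (49 GB), tape 4 (22 GB).
Tightest fit is tape 4 with 22 GB free.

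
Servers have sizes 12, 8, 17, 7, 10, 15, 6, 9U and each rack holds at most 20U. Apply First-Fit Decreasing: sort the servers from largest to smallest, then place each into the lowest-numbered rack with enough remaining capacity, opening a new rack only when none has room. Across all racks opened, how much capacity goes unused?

Sorted descending: 17, 15, 12, 10, 9, 8, 7, 6.
17U → rack 1 (remaining 3U)
15U → rack 2 (remaining 5U)
12U → rack 3 (remaining 8U)
10U → rack 4 (remaining 10U)
9U → rack 4 (remaining 1U)
8U → rack 3 (remaining 0U)
7U → rack 5 (remaining 13U)
6U → rack 5 (remaining 7U)
5 racks × 20U = 100U; used 84U; unused 16U.

16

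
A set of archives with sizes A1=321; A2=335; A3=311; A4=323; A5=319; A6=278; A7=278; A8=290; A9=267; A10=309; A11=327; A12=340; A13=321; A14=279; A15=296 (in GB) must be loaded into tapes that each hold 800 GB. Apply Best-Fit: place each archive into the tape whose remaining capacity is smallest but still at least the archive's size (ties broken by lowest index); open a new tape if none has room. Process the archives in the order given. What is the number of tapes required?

8

A1 (321 GB) → tape 1 (remaining 479 GB)
A2 (335 GB) → tape 1 (remaining 144 GB)
A3 (311 GB) → tape 2 (remaining 489 GB)
A4 (323 GB) → tape 2 (remaining 166 GB)
A5 (319 GB) → tape 3 (remaining 481 GB)
A6 (278 GB) → tape 3 (remaining 203 GB)
A7 (278 GB) → tape 4 (remaining 522 GB)
A8 (290 GB) → tape 4 (remaining 232 GB)
A9 (267 GB) → tape 5 (remaining 533 GB)
A10 (309 GB) → tape 5 (remaining 224 GB)
A11 (327 GB) → tape 6 (remaining 473 GB)
A12 (340 GB) → tape 6 (remaining 133 GB)
A13 (321 GB) → tape 7 (remaining 479 GB)
A14 (279 GB) → tape 7 (remaining 200 GB)
A15 (296 GB) → tape 8 (remaining 504 GB)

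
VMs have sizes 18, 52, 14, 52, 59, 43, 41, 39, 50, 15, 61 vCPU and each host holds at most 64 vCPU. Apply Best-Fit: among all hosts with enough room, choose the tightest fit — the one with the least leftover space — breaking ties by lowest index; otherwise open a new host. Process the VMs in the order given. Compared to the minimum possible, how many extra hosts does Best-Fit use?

1

Best-Fit: [18,14] [52] [52] [59] [43,15] [41] [39] [50] [61] → 9 hosts.
8 VMs exceed 32 vCPU (half the capacity), and no two of those can share a host, so at least 8 hosts are needed.
An optimal packing achieves that bound: [61] [59] [52] [52] [50,14] [43,18] [41,15] [39] → 8 hosts.
Excess: 9 − 8 = 1.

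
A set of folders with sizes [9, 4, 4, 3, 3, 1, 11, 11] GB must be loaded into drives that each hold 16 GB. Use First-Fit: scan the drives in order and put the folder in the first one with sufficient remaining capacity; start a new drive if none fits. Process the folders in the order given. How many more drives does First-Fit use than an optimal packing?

1

First-Fit: [9,4,3] [4,3,1] [11] [11] → 4 drives.
Total size 46 GB; any packing needs at least ⌈46/16⌉ = 3 drives.
An optimal packing achieves that bound: [11,4,1] [11,4] [9,3,3] → 3 drives.
Excess: 4 − 3 = 1.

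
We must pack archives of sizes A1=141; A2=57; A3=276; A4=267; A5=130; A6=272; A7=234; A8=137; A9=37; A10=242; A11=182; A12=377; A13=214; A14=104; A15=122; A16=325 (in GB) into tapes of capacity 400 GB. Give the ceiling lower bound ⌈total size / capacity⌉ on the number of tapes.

Total size = 141 + 57 + 276 + 267 + 130 + 272 + 234 + 137 + 37 + 242 + 182 + 377 + 214 + 104 + 122 + 325 = 3117 GB.
⌈3117 / 400⌉ = 8.

8 tapes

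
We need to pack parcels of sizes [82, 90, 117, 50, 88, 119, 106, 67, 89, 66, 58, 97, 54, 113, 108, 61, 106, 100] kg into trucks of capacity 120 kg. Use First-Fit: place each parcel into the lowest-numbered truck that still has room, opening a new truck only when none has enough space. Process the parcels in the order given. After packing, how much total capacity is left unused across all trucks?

229

82 kg → truck 1 (remaining 38 kg)
90 kg → truck 2 (remaining 30 kg)
117 kg → truck 3 (remaining 3 kg)
50 kg → truck 4 (remaining 70 kg)
88 kg → truck 5 (remaining 32 kg)
119 kg → truck 6 (remaining 1 kg)
106 kg → truck 7 (remaining 14 kg)
67 kg → truck 4 (remaining 3 kg)
89 kg → truck 8 (remaining 31 kg)
66 kg → truck 9 (remaining 54 kg)
58 kg → truck 10 (remaining 62 kg)
97 kg → truck 11 (remaining 23 kg)
54 kg → truck 9 (remaining 0 kg)
113 kg → truck 12 (remaining 7 kg)
108 kg → truck 13 (remaining 12 kg)
61 kg → truck 10 (remaining 1 kg)
106 kg → truck 14 (remaining 14 kg)
100 kg → truck 15 (remaining 20 kg)
15 trucks × 120 kg = 1800 kg; used 1571 kg; unused 229 kg.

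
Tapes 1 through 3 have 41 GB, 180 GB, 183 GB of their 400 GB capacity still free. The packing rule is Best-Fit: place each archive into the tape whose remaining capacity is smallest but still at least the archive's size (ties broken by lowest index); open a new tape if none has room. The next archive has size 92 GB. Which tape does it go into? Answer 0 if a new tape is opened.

2

Tapes with room: tape 2 (180 GB), tape 3 (183 GB).
Tightest fit is tape 2 with 180 GB free.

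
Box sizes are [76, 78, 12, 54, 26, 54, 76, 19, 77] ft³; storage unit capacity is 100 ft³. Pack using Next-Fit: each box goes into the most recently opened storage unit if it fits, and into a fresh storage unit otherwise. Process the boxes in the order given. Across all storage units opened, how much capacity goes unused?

storage unit 1: place 76 ft³, 24 ft³ left
storage unit 2: place 78 ft³, 22 ft³ left
storage unit 2: place 12 ft³, 10 ft³ left
storage unit 3: place 54 ft³, 46 ft³ left
storage unit 3: place 26 ft³, 20 ft³ left
storage unit 4: place 54 ft³, 46 ft³ left
storage unit 5: place 76 ft³, 24 ft³ left
storage unit 5: place 19 ft³, 5 ft³ left
storage unit 6: place 77 ft³, 23 ft³ left
6 storage units × 100 ft³ = 600 ft³; used 472 ft³; unused 128 ft³.

128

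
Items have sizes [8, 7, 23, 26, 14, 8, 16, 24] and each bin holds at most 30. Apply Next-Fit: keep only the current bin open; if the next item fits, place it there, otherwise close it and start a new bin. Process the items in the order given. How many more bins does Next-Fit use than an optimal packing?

Next-Fit: [8,7] [23] [26] [14,8] [16] [24] → 6 bins.
Total size 126; any packing needs at least ⌈126/30⌉ = 5 bins.
An optimal packing achieves that bound: [26] [24] [23,7] [16,14] [8,8] → 5 bins.
Excess: 6 − 5 = 1.

1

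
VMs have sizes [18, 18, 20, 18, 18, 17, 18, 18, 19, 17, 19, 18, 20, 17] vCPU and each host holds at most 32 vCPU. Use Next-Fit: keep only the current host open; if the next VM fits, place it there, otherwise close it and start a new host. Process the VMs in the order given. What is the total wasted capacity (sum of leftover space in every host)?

193

Put 18 vCPU in host 1; 14 vCPU remain.
Put 18 vCPU in host 2; 14 vCPU remain.
Put 20 vCPU in host 3; 12 vCPU remain.
Put 18 vCPU in host 4; 14 vCPU remain.
Put 18 vCPU in host 5; 14 vCPU remain.
Put 17 vCPU in host 6; 15 vCPU remain.
Put 18 vCPU in host 7; 14 vCPU remain.
Put 18 vCPU in host 8; 14 vCPU remain.
Put 19 vCPU in host 9; 13 vCPU remain.
Put 17 vCPU in host 10; 15 vCPU remain.
Put 19 vCPU in host 11; 13 vCPU remain.
Put 18 vCPU in host 12; 14 vCPU remain.
Put 20 vCPU in host 13; 12 vCPU remain.
Put 17 vCPU in host 14; 15 vCPU remain.
14 hosts × 32 vCPU = 448 vCPU; used 255 vCPU; unused 193 vCPU.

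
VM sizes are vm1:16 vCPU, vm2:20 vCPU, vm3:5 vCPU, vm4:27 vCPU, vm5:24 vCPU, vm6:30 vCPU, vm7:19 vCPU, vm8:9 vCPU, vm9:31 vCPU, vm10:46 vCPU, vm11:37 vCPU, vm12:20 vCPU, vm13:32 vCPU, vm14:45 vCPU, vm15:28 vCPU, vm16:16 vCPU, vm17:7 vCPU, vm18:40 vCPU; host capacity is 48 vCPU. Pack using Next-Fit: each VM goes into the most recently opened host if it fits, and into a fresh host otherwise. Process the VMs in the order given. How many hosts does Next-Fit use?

13 hosts

host 1: place vm1 (16 vCPU), 32 vCPU left
host 1: place vm2 (20 vCPU), 12 vCPU left
host 1: place vm3 (5 vCPU), 7 vCPU left
host 2: place vm4 (27 vCPU), 21 vCPU left
host 3: place vm5 (24 vCPU), 24 vCPU left
host 4: place vm6 (30 vCPU), 18 vCPU left
host 5: place vm7 (19 vCPU), 29 vCPU left
host 5: place vm8 (9 vCPU), 20 vCPU left
host 6: place vm9 (31 vCPU), 17 vCPU left
host 7: place vm10 (46 vCPU), 2 vCPU left
host 8: place vm11 (37 vCPU), 11 vCPU left
host 9: place vm12 (20 vCPU), 28 vCPU left
host 10: place vm13 (32 vCPU), 16 vCPU left
host 11: place vm14 (45 vCPU), 3 vCPU left
host 12: place vm15 (28 vCPU), 20 vCPU left
host 12: place vm16 (16 vCPU), 4 vCPU left
host 13: place vm17 (7 vCPU), 41 vCPU left
host 13: place vm18 (40 vCPU), 1 vCPU left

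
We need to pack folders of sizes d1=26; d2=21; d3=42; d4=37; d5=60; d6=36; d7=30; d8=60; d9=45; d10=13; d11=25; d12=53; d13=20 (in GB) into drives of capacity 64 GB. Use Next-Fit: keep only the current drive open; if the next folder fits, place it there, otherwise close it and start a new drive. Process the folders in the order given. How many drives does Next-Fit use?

Put d1 (26 GB) in drive 1; 38 GB remain.
Put d2 (21 GB) in drive 1; 17 GB remain.
Put d3 (42 GB) in drive 2; 22 GB remain.
Put d4 (37 GB) in drive 3; 27 GB remain.
Put d5 (60 GB) in drive 4; 4 GB remain.
Put d6 (36 GB) in drive 5; 28 GB remain.
Put d7 (30 GB) in drive 6; 34 GB remain.
Put d8 (60 GB) in drive 7; 4 GB remain.
Put d9 (45 GB) in drive 8; 19 GB remain.
Put d10 (13 GB) in drive 8; 6 GB remain.
Put d11 (25 GB) in drive 9; 39 GB remain.
Put d12 (53 GB) in drive 10; 11 GB remain.
Put d13 (20 GB) in drive 11; 44 GB remain.
Final drives: [26,21] [42] [37] [60] [36] [30] [60] [45,13] [25] [53] [20].

11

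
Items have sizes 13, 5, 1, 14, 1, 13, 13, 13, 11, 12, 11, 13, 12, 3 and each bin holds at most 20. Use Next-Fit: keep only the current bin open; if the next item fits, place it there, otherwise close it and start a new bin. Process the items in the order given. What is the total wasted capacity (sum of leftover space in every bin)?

bin 1: place 13, 7 left
bin 1: place 5, 2 left
bin 1: place 1, 1 left
bin 2: place 14, 6 left
bin 2: place 1, 5 left
bin 3: place 13, 7 left
bin 4: place 13, 7 left
bin 5: place 13, 7 left
bin 6: place 11, 9 left
bin 7: place 12, 8 left
bin 8: place 11, 9 left
bin 9: place 13, 7 left
bin 10: place 12, 8 left
bin 10: place 3, 5 left
10 bins × 20 = 200; used 135; unused 65.

65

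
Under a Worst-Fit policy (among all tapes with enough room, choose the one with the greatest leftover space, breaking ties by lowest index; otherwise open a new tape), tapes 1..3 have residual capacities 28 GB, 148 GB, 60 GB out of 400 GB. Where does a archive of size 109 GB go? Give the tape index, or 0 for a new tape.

2

Tapes with room: tape 2 (148 GB).
Most room is tape 2 with 148 GB free.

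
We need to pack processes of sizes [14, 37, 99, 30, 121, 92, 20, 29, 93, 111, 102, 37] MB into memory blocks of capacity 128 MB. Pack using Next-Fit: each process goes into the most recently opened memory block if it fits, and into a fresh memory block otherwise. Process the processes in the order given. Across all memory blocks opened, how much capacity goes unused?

memory block 1: place 14 MB, 114 MB left
memory block 1: place 37 MB, 77 MB left
memory block 2: place 99 MB, 29 MB left
memory block 3: place 30 MB, 98 MB left
memory block 4: place 121 MB, 7 MB left
memory block 5: place 92 MB, 36 MB left
memory block 5: place 20 MB, 16 MB left
memory block 6: place 29 MB, 99 MB left
memory block 6: place 93 MB, 6 MB left
memory block 7: place 111 MB, 17 MB left
memory block 8: place 102 MB, 26 MB left
memory block 9: place 37 MB, 91 MB left
9 memory blocks × 128 MB = 1152 MB; used 785 MB; unused 367 MB.

367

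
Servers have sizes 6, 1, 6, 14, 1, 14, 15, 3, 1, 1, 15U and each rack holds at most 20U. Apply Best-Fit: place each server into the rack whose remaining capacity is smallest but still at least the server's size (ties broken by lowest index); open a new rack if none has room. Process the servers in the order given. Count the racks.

5

6U → rack 1 (remaining 14U)
1U → rack 1 (remaining 13U)
6U → rack 1 (remaining 7U)
14U → rack 2 (remaining 6U)
1U → rack 2 (remaining 5U)
14U → rack 3 (remaining 6U)
15U → rack 4 (remaining 5U)
3U → rack 2 (remaining 2U)
1U → rack 2 (remaining 1U)
1U → rack 2 (remaining 0U)
15U → rack 5 (remaining 5U)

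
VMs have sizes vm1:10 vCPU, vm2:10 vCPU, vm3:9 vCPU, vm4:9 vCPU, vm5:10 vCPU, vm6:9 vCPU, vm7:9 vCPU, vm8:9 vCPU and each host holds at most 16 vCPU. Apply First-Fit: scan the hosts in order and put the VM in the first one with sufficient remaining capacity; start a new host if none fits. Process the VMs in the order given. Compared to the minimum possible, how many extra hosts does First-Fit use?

First-Fit: [10] [10] [9] [9] [10] [9] [9] [9] → 8 hosts.
8 VMs exceed 8 vCPU (half the capacity), and no two of those can share a host, so at least 8 hosts are needed.
So 8 is already optimal.

0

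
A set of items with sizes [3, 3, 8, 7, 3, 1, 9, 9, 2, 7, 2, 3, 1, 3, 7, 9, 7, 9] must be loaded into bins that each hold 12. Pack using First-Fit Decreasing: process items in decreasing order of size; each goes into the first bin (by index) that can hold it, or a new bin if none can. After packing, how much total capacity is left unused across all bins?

15

Sorted descending: 9, 9, 9, 9, 8, 7, 7, 7, 7, 3, 3, 3, 3, 3, 2, 2, 1, 1.
Put 9 in bin 1; 3 remain.
Put 9 in bin 2; 3 remain.
Put 9 in bin 3; 3 remain.
Put 9 in bin 4; 3 remain.
Put 8 in bin 5; 4 remain.
Put 7 in bin 6; 5 remain.
Put 7 in bin 7; 5 remain.
Put 7 in bin 8; 5 remain.
Put 7 in bin 9; 5 remain.
Put 3 in bin 1; 0 remain.
Put 3 in bin 2; 0 remain.
Put 3 in bin 3; 0 remain.
Put 3 in bin 4; 0 remain.
Put 3 in bin 5; 1 remain.
Put 2 in bin 6; 3 remain.
Put 2 in bin 6; 1 remain.
Put 1 in bin 5; 0 remain.
Put 1 in bin 6; 0 remain.
9 bins × 12 = 108; used 93; unused 15.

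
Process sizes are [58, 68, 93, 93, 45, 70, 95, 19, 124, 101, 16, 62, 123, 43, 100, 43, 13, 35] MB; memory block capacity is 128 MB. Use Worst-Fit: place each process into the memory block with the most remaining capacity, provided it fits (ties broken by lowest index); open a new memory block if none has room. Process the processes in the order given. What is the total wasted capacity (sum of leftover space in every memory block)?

Put 58 MB in memory block 1; 70 MB remain.
Put 68 MB in memory block 1; 2 MB remain.
Put 93 MB in memory block 2; 35 MB remain.
Put 93 MB in memory block 3; 35 MB remain.
Put 45 MB in memory block 4; 83 MB remain.
Put 70 MB in memory block 4; 13 MB remain.
Put 95 MB in memory block 5; 33 MB remain.
Put 19 MB in memory block 2; 16 MB remain.
Put 124 MB in memory block 6; 4 MB remain.
Put 101 MB in memory block 7; 27 MB remain.
Put 16 MB in memory block 3; 19 MB remain.
Put 62 MB in memory block 8; 66 MB remain.
Put 123 MB in memory block 9; 5 MB remain.
Put 43 MB in memory block 8; 23 MB remain.
Put 100 MB in memory block 10; 28 MB remain.
Put 43 MB in memory block 11; 85 MB remain.
Put 13 MB in memory block 11; 72 MB remain.
Put 35 MB in memory block 11; 37 MB remain.
11 memory blocks × 128 MB = 1408 MB; used 1201 MB; unused 207 MB.

207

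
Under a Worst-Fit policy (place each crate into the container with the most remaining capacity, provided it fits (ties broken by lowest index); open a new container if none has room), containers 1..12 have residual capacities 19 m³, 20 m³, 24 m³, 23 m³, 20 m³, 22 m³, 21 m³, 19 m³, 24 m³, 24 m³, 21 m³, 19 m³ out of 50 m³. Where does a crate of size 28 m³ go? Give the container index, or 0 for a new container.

0

No container has ≥ 28 m³ free, so a new container is opened.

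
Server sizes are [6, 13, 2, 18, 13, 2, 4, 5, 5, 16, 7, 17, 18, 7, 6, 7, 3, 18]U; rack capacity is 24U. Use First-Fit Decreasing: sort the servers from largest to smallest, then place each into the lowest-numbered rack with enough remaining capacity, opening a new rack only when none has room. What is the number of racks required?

8

Sorted descending: 18, 18, 18, 17, 16, 13, 13, 7, 7, 7, 6, 6, 5, 5, 4, 3, 2, 2.
rack 1: place 18U, 6U left
rack 2: place 18U, 6U left
rack 3: place 18U, 6U left
rack 4: place 17U, 7U left
rack 5: place 16U, 8U left
rack 6: place 13U, 11U left
rack 7: place 13U, 11U left
rack 4: place 7U, 0U left
rack 5: place 7U, 1U left
rack 6: place 7U, 4U left
rack 1: place 6U, 0U left
rack 2: place 6U, 0U left
rack 3: place 5U, 1U left
rack 7: place 5U, 6U left
rack 6: place 4U, 0U left
rack 7: place 3U, 3U left
rack 7: place 2U, 1U left
rack 8: place 2U, 22U left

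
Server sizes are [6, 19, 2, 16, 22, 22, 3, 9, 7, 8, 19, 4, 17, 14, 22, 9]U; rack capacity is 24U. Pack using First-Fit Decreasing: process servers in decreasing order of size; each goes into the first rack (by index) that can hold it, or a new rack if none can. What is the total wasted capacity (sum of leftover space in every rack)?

17

Sorted descending: 22, 22, 22, 19, 19, 17, 16, 14, 9, 9, 8, 7, 6, 4, 3, 2.
22U → rack 1 (remaining 2U)
22U → rack 2 (remaining 2U)
22U → rack 3 (remaining 2U)
19U → rack 4 (remaining 5U)
19U → rack 5 (remaining 5U)
17U → rack 6 (remaining 7U)
16U → rack 7 (remaining 8U)
14U → rack 8 (remaining 10U)
9U → rack 8 (remaining 1U)
9U → rack 9 (remaining 15U)
8U → rack 7 (remaining 0U)
7U → rack 6 (remaining 0U)
6U → rack 9 (remaining 9U)
4U → rack 4 (remaining 1U)
3U → rack 5 (remaining 2U)
2U → rack 1 (remaining 0U)
9 racks × 24U = 216U; used 199U; unused 17U.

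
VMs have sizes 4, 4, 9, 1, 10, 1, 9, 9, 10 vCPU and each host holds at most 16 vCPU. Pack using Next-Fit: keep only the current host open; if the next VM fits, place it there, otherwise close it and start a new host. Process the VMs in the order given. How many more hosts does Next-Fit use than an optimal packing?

Next-Fit: [4,4] [9,1] [10,1] [9] [9] [10] → 6 hosts.
5 VMs exceed 8 vCPU (half the capacity), and no two of those can share a host, so at least 5 hosts are needed.
An optimal packing achieves that bound: [10,4,1,1] [10,4] [9] [9] [9] → 5 hosts.
Excess: 6 − 5 = 1.

1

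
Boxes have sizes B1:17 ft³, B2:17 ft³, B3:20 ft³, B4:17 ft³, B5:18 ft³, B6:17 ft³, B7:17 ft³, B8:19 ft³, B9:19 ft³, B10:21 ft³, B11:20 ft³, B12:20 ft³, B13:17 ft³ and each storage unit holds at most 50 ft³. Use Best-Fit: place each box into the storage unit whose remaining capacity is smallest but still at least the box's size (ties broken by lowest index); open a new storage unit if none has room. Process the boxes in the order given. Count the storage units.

7 storage units

storage unit 1: place B1 (17 ft³), 33 ft³ left
storage unit 1: place B2 (17 ft³), 16 ft³ left
storage unit 2: place B3 (20 ft³), 30 ft³ left
storage unit 2: place B4 (17 ft³), 13 ft³ left
storage unit 3: place B5 (18 ft³), 32 ft³ left
storage unit 3: place B6 (17 ft³), 15 ft³ left
storage unit 4: place B7 (17 ft³), 33 ft³ left
storage unit 4: place B8 (19 ft³), 14 ft³ left
storage unit 5: place B9 (19 ft³), 31 ft³ left
storage unit 5: place B10 (21 ft³), 10 ft³ left
storage unit 6: place B11 (20 ft³), 30 ft³ left
storage unit 6: place B12 (20 ft³), 10 ft³ left
storage unit 7: place B13 (17 ft³), 33 ft³ left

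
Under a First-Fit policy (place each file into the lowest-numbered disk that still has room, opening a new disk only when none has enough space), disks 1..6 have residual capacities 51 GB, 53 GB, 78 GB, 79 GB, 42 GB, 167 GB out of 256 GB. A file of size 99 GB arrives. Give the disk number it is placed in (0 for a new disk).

6

Disks with room: disk 6 (167 GB).
The first with room is disk 6.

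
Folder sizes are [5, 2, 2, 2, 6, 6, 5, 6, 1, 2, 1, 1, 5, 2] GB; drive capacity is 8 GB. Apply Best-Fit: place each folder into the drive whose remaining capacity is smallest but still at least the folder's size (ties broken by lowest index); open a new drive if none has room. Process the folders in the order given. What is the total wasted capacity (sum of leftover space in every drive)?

10

5 GB → drive 1 (remaining 3 GB)
2 GB → drive 1 (remaining 1 GB)
2 GB → drive 2 (remaining 6 GB)
2 GB → drive 2 (remaining 4 GB)
6 GB → drive 3 (remaining 2 GB)
6 GB → drive 4 (remaining 2 GB)
5 GB → drive 5 (remaining 3 GB)
6 GB → drive 6 (remaining 2 GB)
1 GB → drive 1 (remaining 0 GB)
2 GB → drive 3 (remaining 0 GB)
1 GB → drive 4 (remaining 1 GB)
1 GB → drive 4 (remaining 0 GB)
5 GB → drive 7 (remaining 3 GB)
2 GB → drive 6 (remaining 0 GB)
7 drives × 8 GB = 56 GB; used 46 GB; unused 10 GB.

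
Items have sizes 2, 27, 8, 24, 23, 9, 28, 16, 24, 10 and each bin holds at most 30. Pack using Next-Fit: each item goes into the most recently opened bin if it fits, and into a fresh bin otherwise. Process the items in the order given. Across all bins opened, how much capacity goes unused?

99

bin 1: place 2, 28 left
bin 1: place 27, 1 left
bin 2: place 8, 22 left
bin 3: place 24, 6 left
bin 4: place 23, 7 left
bin 5: place 9, 21 left
bin 6: place 28, 2 left
bin 7: place 16, 14 left
bin 8: place 24, 6 left
bin 9: place 10, 20 left
9 bins × 30 = 270; used 171; unused 99.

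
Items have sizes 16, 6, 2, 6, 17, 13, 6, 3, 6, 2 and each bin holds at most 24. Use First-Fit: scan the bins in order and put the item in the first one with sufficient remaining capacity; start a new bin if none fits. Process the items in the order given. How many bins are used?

4 bins

bin 1: place 16, 8 left
bin 1: place 6, 2 left
bin 1: place 2, 0 left
bin 2: place 6, 18 left
bin 2: place 17, 1 left
bin 3: place 13, 11 left
bin 3: place 6, 5 left
bin 3: place 3, 2 left
bin 4: place 6, 18 left
bin 3: place 2, 0 left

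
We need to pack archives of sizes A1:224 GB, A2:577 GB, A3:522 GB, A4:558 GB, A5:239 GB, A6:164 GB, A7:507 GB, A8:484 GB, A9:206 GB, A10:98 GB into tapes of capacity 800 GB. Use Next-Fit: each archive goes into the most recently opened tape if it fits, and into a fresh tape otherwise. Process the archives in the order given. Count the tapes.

A1 (224 GB) → tape 1 (remaining 576 GB)
A2 (577 GB) → tape 2 (remaining 223 GB)
A3 (522 GB) → tape 3 (remaining 278 GB)
A4 (558 GB) → tape 4 (remaining 242 GB)
A5 (239 GB) → tape 4 (remaining 3 GB)
A6 (164 GB) → tape 5 (remaining 636 GB)
A7 (507 GB) → tape 5 (remaining 129 GB)
A8 (484 GB) → tape 6 (remaining 316 GB)
A9 (206 GB) → tape 6 (remaining 110 GB)
A10 (98 GB) → tape 6 (remaining 12 GB)

6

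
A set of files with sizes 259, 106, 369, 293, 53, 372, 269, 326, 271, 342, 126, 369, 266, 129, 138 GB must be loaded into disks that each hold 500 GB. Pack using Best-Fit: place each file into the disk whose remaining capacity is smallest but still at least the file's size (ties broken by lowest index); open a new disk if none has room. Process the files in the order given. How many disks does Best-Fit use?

disk 1: place 259 GB, 241 GB left
disk 1: place 106 GB, 135 GB left
disk 2: place 369 GB, 131 GB left
disk 3: place 293 GB, 207 GB left
disk 2: place 53 GB, 78 GB left
disk 4: place 372 GB, 128 GB left
disk 5: place 269 GB, 231 GB left
disk 6: place 326 GB, 174 GB left
disk 7: place 271 GB, 229 GB left
disk 8: place 342 GB, 158 GB left
disk 4: place 126 GB, 2 GB left
disk 9: place 369 GB, 131 GB left
disk 10: place 266 GB, 234 GB left
disk 9: place 129 GB, 2 GB left
disk 8: place 138 GB, 20 GB left
Final disks: [259,106] [369,53] [293] [372,126] [269] [326] [271] [342,138] [369,129] [266].

10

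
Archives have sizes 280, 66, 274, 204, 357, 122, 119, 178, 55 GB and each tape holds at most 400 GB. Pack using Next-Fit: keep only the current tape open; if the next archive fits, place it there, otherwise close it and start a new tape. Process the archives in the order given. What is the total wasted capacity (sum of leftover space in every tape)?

745

tape 1: place 280 GB, 120 GB left
tape 1: place 66 GB, 54 GB left
tape 2: place 274 GB, 126 GB left
tape 3: place 204 GB, 196 GB left
tape 4: place 357 GB, 43 GB left
tape 5: place 122 GB, 278 GB left
tape 5: place 119 GB, 159 GB left
tape 6: place 178 GB, 222 GB left
tape 6: place 55 GB, 167 GB left
6 tapes × 400 GB = 2400 GB; used 1655 GB; unused 745 GB.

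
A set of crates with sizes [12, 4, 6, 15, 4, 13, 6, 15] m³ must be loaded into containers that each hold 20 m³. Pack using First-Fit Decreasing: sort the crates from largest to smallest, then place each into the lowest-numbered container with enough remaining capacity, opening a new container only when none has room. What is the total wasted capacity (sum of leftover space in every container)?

Sorted descending: 15, 15, 13, 12, 6, 6, 4, 4.
Put 15 m³ in container 1; 5 m³ remain.
Put 15 m³ in container 2; 5 m³ remain.
Put 13 m³ in container 3; 7 m³ remain.
Put 12 m³ in container 4; 8 m³ remain.
Put 6 m³ in container 3; 1 m³ remain.
Put 6 m³ in container 4; 2 m³ remain.
Put 4 m³ in container 1; 1 m³ remain.
Put 4 m³ in container 2; 1 m³ remain.
4 containers × 20 m³ = 80 m³; used 75 m³; unused 5 m³.

5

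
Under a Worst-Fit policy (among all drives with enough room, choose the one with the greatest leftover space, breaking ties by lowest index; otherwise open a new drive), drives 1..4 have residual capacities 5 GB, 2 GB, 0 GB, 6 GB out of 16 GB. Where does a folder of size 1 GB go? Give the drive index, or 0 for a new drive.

4

Drives with room: drive 1 (5 GB), drive 2 (2 GB), drive 4 (6 GB).
Most room is drive 4 with 6 GB free.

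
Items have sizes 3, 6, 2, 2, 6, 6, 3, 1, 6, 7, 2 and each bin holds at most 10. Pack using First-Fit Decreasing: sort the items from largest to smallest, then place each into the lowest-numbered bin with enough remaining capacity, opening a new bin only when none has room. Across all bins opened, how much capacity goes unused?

Sorted descending: 7, 6, 6, 6, 6, 3, 3, 2, 2, 2, 1.
7 → bin 1 (remaining 3)
6 → bin 2 (remaining 4)
6 → bin 3 (remaining 4)
6 → bin 4 (remaining 4)
6 → bin 5 (remaining 4)
3 → bin 1 (remaining 0)
3 → bin 2 (remaining 1)
2 → bin 3 (remaining 2)
2 → bin 3 (remaining 0)
2 → bin 4 (remaining 2)
1 → bin 2 (remaining 0)
5 bins × 10 = 50; used 44; unused 6.

6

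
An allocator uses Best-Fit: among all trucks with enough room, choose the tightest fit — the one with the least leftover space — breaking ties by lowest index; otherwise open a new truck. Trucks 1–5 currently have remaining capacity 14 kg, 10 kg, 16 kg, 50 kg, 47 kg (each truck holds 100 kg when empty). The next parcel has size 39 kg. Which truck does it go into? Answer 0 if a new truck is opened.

5

Trucks with room: truck 4 (50 kg), truck 5 (47 kg).
Tightest fit is truck 5 with 47 kg free.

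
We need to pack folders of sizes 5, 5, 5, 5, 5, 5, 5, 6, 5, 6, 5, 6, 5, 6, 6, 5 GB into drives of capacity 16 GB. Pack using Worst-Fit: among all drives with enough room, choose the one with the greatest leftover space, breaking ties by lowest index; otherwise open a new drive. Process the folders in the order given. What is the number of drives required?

drive 1: place 5 GB, 11 GB left
drive 1: place 5 GB, 6 GB left
drive 1: place 5 GB, 1 GB left
drive 2: place 5 GB, 11 GB left
drive 2: place 5 GB, 6 GB left
drive 2: place 5 GB, 1 GB left
drive 3: place 5 GB, 11 GB left
drive 3: place 6 GB, 5 GB left
drive 3: place 5 GB, 0 GB left
drive 4: place 6 GB, 10 GB left
drive 4: place 5 GB, 5 GB left
drive 5: place 6 GB, 10 GB left
drive 5: place 5 GB, 5 GB left
drive 6: place 6 GB, 10 GB left
drive 6: place 6 GB, 4 GB left
drive 4: place 5 GB, 0 GB left
Final drives: [5,5,5] [5,5,5] [5,6,5] [6,5,5] [6,5] [6,6].

6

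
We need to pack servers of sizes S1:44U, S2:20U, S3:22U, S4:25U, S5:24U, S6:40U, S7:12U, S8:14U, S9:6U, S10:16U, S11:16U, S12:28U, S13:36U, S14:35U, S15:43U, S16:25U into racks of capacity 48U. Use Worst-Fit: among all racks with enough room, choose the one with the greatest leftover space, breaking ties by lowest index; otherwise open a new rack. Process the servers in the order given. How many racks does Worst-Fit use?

S1 (44U) → rack 1 (remaining 4U)
S2 (20U) → rack 2 (remaining 28U)
S3 (22U) → rack 2 (remaining 6U)
S4 (25U) → rack 3 (remaining 23U)
S5 (24U) → rack 4 (remaining 24U)
S6 (40U) → rack 5 (remaining 8U)
S7 (12U) → rack 4 (remaining 12U)
S8 (14U) → rack 3 (remaining 9U)
S9 (6U) → rack 4 (remaining 6U)
S10 (16U) → rack 6 (remaining 32U)
S11 (16U) → rack 6 (remaining 16U)
S12 (28U) → rack 7 (remaining 20U)
S13 (36U) → rack 8 (remaining 12U)
S14 (35U) → rack 9 (remaining 13U)
S15 (43U) → rack 10 (remaining 5U)
S16 (25U) → rack 11 (remaining 23U)

11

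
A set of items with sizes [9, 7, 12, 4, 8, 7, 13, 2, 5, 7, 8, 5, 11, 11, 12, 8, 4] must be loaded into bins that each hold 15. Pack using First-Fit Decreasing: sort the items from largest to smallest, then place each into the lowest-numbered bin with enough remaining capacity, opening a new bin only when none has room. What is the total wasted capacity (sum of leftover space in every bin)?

Sorted descending: 13, 12, 12, 11, 11, 9, 8, 8, 8, 7, 7, 7, 5, 5, 4, 4, 2.
13 → bin 1 (remaining 2)
12 → bin 2 (remaining 3)
12 → bin 3 (remaining 3)
11 → bin 4 (remaining 4)
11 → bin 5 (remaining 4)
9 → bin 6 (remaining 6)
8 → bin 7 (remaining 7)
8 → bin 8 (remaining 7)
8 → bin 9 (remaining 7)
7 → bin 7 (remaining 0)
7 → bin 8 (remaining 0)
7 → bin 9 (remaining 0)
5 → bin 6 (remaining 1)
5 → bin 10 (remaining 10)
4 → bin 4 (remaining 0)
4 → bin 5 (remaining 0)
2 → bin 1 (remaining 0)
10 bins × 15 = 150; used 133; unused 17.

17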